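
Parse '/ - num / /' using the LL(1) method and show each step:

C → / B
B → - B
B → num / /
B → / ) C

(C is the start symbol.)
LL(1) parsing maintains a stack (initially the start symbol over $) and the input. At each step: if the stack top is a terminal, match it against the current input token; if it is a non-terminal N, replace it with the RHS of M[N, lookahead] (the unique production whose predict set contains the lookahead).

Stack is shown with the top on the left.

Stack      Input          Action
--------------------------------
C $        / - num / / $  output C → / B
/ B $      / - num / / $  match '/'
B $        - num / / $    output B → - B
- B $      - num / / $    match '-'
B $        num / / $      output B → num / /
num / / $  num / / $      match 'num'
/ / $      / / $          match '/'
/ $        / $            match '/'
$          $              accept

The string is accepted.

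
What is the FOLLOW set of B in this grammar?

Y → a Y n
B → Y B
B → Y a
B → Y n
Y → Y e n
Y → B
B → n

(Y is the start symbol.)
To compute FOLLOW(B), find every occurrence of B on a right-hand side N → α B β: add FIRST(β) \ {ε}, and if β is empty or nullable also add FOLLOW(N). Iterate to a fixed point.

In B → Y B: B is at the end; this adds FOLLOW(B) to itself — nothing new
In Y → B: B is at the end, add FOLLOW(Y)

The FOLLOW sets referred to above (computed the same way, to a fixed point):
  FOLLOW(Y) = { $, 'a', 'e', 'n' }

Taking the union: FOLLOW(B) = { $, 'a', 'e', 'n' }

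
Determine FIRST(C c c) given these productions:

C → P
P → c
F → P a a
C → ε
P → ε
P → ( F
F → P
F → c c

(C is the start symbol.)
{ '(', 'c' }

FIRST sets of the non-terminals involved (from the grammar, by fixed-point iteration):
  FIRST(C) = { '(', 'c', ε }

To compute FIRST(C c c), process the symbols left to right:
Symbol C is a non-terminal. Add FIRST(C) \ {ε} = { '(', 'c' }
C is nullable (ε ∈ FIRST(C)), continue to the next symbol.
Symbol c is a terminal. Add 'c' and stop.
FIRST(C c c) = { '(', 'c' }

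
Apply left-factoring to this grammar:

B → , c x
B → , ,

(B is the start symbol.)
Left-factoring transforms A → αβ₁ | αβ₂ into A → αA' and A' → β₁ | β₂
(α is the longest common prefix among the alternatives). Repeat until
no nonterminal has two alternatives with a common prefix.

Round 1: B has alternatives sharing prefix ','. Introduce B': B → , B'
  Add: B' → c x
  Add: B' → ,

No remaining common prefixes — done.

Resulting grammar:
B → , B'
B' → c x
B' → ,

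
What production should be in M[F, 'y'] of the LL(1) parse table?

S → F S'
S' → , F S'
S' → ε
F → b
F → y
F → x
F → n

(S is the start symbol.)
F → y

To find M[F, 'y'], we find productions for F where 'y' is in the predict set (PREDICT(N → α) = (FIRST(α) \ {ε}) ∪ (FOLLOW(N) if α ⇒* ε)).

F → b: PREDICT = { 'b' }
F → y: PREDICT = { 'y' }
  'y' is in predict set, so this production goes in M[F, 'y']
F → x: PREDICT = { 'x' }
F → n: PREDICT = { 'n' }

M[F, 'y'] = F → y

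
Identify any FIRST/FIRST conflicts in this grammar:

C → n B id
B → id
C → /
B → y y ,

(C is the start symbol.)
No FIRST/FIRST conflicts.

A FIRST/FIRST conflict occurs when two productions N → α and N → β for the same non-terminal have FIRST(α) ∩ FIRST(β) ≠ ∅ (with ε ∈ FIRST of a nullable right-hand side, so two nullable alternatives also conflict).

Productions for C:
  C → n B id: FIRST = { 'n' }
  C → /: FIRST = { '/' }
Productions for B:
  B → id: FIRST = { 'id' }
  B → y y ,: FIRST = { 'y' }

All alternatives of each non-terminal have pairwise disjoint FIRST sets.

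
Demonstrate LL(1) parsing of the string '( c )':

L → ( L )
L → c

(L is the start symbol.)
Stack is shown with the top on the left.

Stack    Input    Action
------------------------
L $      ( c ) $  output L → ( L )
( L ) $  ( c ) $  match '('
L ) $    c ) $    output L → c
c ) $    c ) $    match 'c'
) $      ) $      match ')'
$        $        accept

The string is accepted.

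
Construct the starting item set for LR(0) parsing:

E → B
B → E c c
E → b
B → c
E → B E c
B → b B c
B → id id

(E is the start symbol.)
{ [B → . E c c], [B → . b B c], [B → . c], [B → . id id], [E → . B E c], [E → . B], [E → . b], [E' → . E] }

First, augment the grammar with E' → E
I₀ = CLOSURE({ [E' → . E] }):
  [E' → . E] has the dot before E: add [E → . B], [E → . b], [E → . B E c]
  [E → . B] has the dot before B: add [B → . E c c], [B → . c], [B → . b B c], [B → . id id]
No further items can be added.

I₀ = { [B → . E c c], [B → . b B c], [B → . c], [B → . id id], [E → . B E c], [E → . B], [E → . b], [E' → . E] }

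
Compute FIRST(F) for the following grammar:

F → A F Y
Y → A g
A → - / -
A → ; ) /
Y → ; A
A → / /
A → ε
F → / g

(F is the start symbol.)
To compute FIRST(F), examine every production with F on the left-hand side, reading each right-hand side left to right until a non-nullable symbol is reached.

FIRST sets of the other non-terminals involved (by the same procedure, iterated to a fixed point):
  FIRST(A) = { '-', '/', ';', ε }

From F → A F Y:
  - A is a non-terminal: add FIRST(A) \ {ε} = { '-', '/', ';' }
    A is nullable, so continue to the next symbol
  - F is the symbol being defined: contributes nothing new
    F is not nullable, so stop
From F → / g:
  - '/' is a terminal: add '/' and stop

Collecting: FIRST(F) = { '-', '/', ';' }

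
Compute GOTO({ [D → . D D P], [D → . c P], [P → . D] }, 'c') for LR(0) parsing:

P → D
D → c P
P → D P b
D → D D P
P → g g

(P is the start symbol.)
{ [D → . D D P], [D → . c P], [D → c . P], [P → . D P b], [P → . D], [P → . g g] }

GOTO(I, 'c') = CLOSURE({ [A → αX.β] : [A → α.Xβ] ∈ I, X = 'c' })

Items with dot before 'c', with the dot advanced:
  [D → . c P] → [D → c . P]
Closure of the advanced items:
  [D → c . P] has the dot before P: add [P → . D], [P → . D P b], [P → . g g]
  [P → . D] has the dot before D: add [D → . c P], [D → . D D P]

GOTO = { [D → . D D P], [D → . c P], [D → c . P], [P → . D P b], [P → . D], [P → . g g] }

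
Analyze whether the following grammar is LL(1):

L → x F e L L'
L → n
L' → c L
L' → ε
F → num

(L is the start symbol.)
No. Predict set conflict for L': { 'c' }

A grammar is LL(1) if for each non-terminal N with multiple productions, the predict sets of those productions are pairwise disjoint, where PREDICT(N → α) = (FIRST(α) \ {ε}) ∪ (FOLLOW(N) if α ⇒* ε).

Relevant sets:
  FOLLOW(L') = { $, 'c' }

For L:
  PREDICT(L → x F e L L') = { 'x' }
  PREDICT(L → n) = { 'n' }
For L':
  PREDICT(L' → c L) = { 'c' }
  PREDICT(L' → ε) = { $, 'c' }
F has a single production, so nothing to check there.

Conflict found: Predict set conflict for L': { 'c' }
The grammar is NOT LL(1).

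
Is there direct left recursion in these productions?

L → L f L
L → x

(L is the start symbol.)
L → L f L: LEFT RECURSIVE (starts with L)
L → x: starts with x

The grammar has direct left recursion on: L.

Answer: Yes, L is left-recursive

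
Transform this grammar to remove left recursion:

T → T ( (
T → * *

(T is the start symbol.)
T is directly left-recursive. The standard transformation for
  A → A α₁ | ... | A α_m | β₁ | ... | β_n
is
  A  → β₁ A' | ... | β_n A'
  A' → α₁ A' | ... | α_m A' | ε

T → * * becomes T → * * T'
T → T ( ( becomes T' → ( ( T'
Add T' → ε

Resulting grammar:
T → * * T'
T' → ( ( T'
T' → ε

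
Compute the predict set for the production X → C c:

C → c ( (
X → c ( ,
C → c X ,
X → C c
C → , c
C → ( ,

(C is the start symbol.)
{ '(', ',', 'c' }

PREDICT(X → C c) = (FIRST(RHS) \ {ε}) ∪ (FOLLOW(X) if ε ∈ FIRST(RHS), i.e. RHS ⇒* ε)
FIRST(C) = { '(', ',', 'c' }
FIRST(C c) = { '(', ',', 'c' }
ε ∉ FIRST(C c), so FOLLOW(X) is not added.
PREDICT(X → C c) = { '(', ',', 'c' }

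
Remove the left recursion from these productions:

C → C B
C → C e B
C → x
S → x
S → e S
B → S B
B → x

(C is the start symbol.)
C → x C'
C' → B C'
C' → e B C'
C' → ε
S → x
S → e S
B → S B
B → x

C is directly left-recursive. The standard transformation for
  A → A α₁ | ... | A α_m | β₁ | ... | β_n
is
  A  → β₁ A' | ... | β_n A'
  A' → α₁ A' | ... | α_m A' | ε

C → x becomes C → x C'
C → C B becomes C' → B C'
C → C e B becomes C' → e B C'
Add C' → ε

Productions for other non-terminals are unchanged:
  S → x
  S → e S
  B → S B
  B → x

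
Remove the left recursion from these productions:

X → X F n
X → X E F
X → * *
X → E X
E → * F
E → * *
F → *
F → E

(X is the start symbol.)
X is directly left-recursive. The standard transformation for
  A → A α₁ | ... | A α_m | β₁ | ... | β_n
is
  A  → β₁ A' | ... | β_n A'
  A' → α₁ A' | ... | α_m A' | ε

X → * * becomes X → * * X'
X → E X becomes X → E X X'
X → X F n becomes X' → F n X'
X → X E F becomes X' → E F X'
Add X' → ε

Productions for other non-terminals are unchanged:
  E → * F
  E → * *
  F → *
  F → E

Resulting grammar:
X → * * X'
X → E X X'
X' → F n X'
X' → E F X'
X' → ε
E → * F
E → * *
F → *
F → E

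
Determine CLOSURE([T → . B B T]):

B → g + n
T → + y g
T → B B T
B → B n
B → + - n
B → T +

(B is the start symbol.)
Start with: [T → . B B T]
  [T → . B B T] has the dot before B: add [B → . g + n], [B → . B n], [B → . + - n], [B → . T +]
  [B → . T +] has the dot before T: add [T → . + y g]
No further items can be added.

CLOSURE = { [B → . + - n], [B → . B n], [B → . T +], [B → . g + n], [T → . + y g], [T → . B B T] }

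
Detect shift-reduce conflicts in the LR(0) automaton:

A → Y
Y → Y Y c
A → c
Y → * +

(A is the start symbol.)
Yes — I3: [A → Y .] vs [Y → . * +]

A shift-reduce conflict occurs when an LR(0) state has both:
  - a complete (reduce) item [A → α .] (dot at the end), and
  - a shift item [B → β . c γ] (dot before a terminal).

Augment with A' → A and build the canonical LR(0) collection (I0 = CLOSURE({[A' → . A]}), then GOTO on every symbol after a dot until no new states appear). It has 8 states:
  I0: { [A → . Y], [A → . c], [A' → . A], [Y → . * +], [Y → . Y Y c] }  — shift
  I1: { [Y → * . +] }  — shift
  I2: { [A' → A .] }  — accept
  I3: { [A → Y .], [Y → . * +], [Y → . Y Y c], [Y → Y . Y c] }  — shift, reduce
  I4: { [A → c .] }  — reduce
  I5: { [Y → . * +], [Y → . Y Y c], [Y → Y . Y c], [Y → Y Y . c] }  — shift
  I6: { [Y → Y Y c .] }  — reduce
  I7: { [Y → * + .] }  — reduce

I3 contains reduce item [A → Y .] and shift item [Y → . * +] — shift-reduce conflict.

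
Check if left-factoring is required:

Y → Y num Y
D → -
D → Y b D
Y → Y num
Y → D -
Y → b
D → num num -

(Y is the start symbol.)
Left-factoring is needed when two productions for the same non-terminal
share a common prefix on the right-hand side.

Productions for Y:
  Y → Y num Y
  Y → Y num
  Y → D -
  Y → b
Productions for D:
  D → -
  D → Y b D
  D → num num -

Found common prefix 'Y num' in productions for Y

Answer: Yes, Y has productions with common prefix 'Y num'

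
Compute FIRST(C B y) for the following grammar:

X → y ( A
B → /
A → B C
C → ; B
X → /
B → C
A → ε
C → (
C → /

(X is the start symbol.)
FIRST sets of the non-terminals involved (from the grammar, by fixed-point iteration):
  FIRST(C) = { '(', '/', ';' }

To compute FIRST(C B y), process the symbols left to right:
Symbol C is a non-terminal. Add FIRST(C) \ {ε} = { '(', '/', ';' }
C is not nullable (ε ∉ FIRST(C)), so stop here.
FIRST(C B y) = { '(', '/', ';' }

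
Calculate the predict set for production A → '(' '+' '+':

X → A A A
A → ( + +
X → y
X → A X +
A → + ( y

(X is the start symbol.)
PREDICT(A → '(' '+' '+') = (FIRST(RHS) \ {ε}) ∪ (FOLLOW(A) if ε ∈ FIRST(RHS), i.e. RHS ⇒* ε)
FIRST('(' '+' '+') = { '(' }
ε ∉ FIRST('(' '+' '+'), so FOLLOW(A) is not added.
PREDICT(A → '(' '+' '+') = { '(' }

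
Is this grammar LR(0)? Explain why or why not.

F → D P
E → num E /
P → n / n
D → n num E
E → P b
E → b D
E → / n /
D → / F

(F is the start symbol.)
Yes, the grammar is LR(0)

A grammar is LR(0) if no state in the canonical LR(0) collection has:
  - both a shift item (dot before a terminal) and a complete item (shift-reduce conflict), or
  - two or more complete items (reduce-reduce conflict; the accept item [F' → F .] counts as a complete item here).

Augment with F' → F and build the canonical LR(0) collection (I0 = CLOSURE({[F' → . F]}), then GOTO on every symbol after a dot until no new states appear). It has 22 states:
  I0: { [D → . / F], [D → . n num E], [F → . D P], [F' → . F] }  — shift
  I1: { [D → . / F], [D → . n num E], [D → / . F], [F → . D P] }  — shift
  I2: { [F → D . P], [P → . n / n] }  — shift
  I3: { [F' → F .] }  — accept
  I4: { [D → n . num E] }  — shift
  I5: { [D → n num . E], [E → . / n /], [E → . P b], [E → . b D], [E → . num E /], [P → . n / n] }  — shift
  I6: { [E → / . n /] }  — shift
  I7: { [D → n num E .] }  — reduce
  I8: { [E → P . b] }  — shift
  I9: { [D → . / F], [D → . n num E], [E → b . D] }  — shift
  I10: { [P → n . / n] }  — shift
  I11: { [E → . / n /], [E → . P b], [E → . b D], [E → . num E /], [E → num . E /], [P → . n / n] }  — shift
  I12: { [E → num E . /] }  — shift
  I13: { [E → num E / .] }  — reduce
  I14: { [P → n / . n] }  — shift
  I15: { [P → n / n .] }  — reduce
  I16: { [E → b D .] }  — reduce
  I17: { [E → P b .] }  — reduce
  I18: { [E → / n . /] }  — shift
  I19: { [E → / n / .] }  — reduce
  I20: { [F → D P .] }  — reduce
  I21: { [D → / F .] }  — reduce

Every state is either a pure shift/goto state or contains exactly one complete item and nothing to shift — no conflicts. The grammar is LR(0).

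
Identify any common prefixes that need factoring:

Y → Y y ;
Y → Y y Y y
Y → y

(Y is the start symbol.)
Left-factoring is needed when two productions for the same non-terminal
share a common prefix on the right-hand side.

Productions for Y:
  Y → Y y ;
  Y → Y y Y y
  Y → y

Found common prefix 'Y y' in productions for Y

Answer: Yes, Y has productions with common prefix 'Y y'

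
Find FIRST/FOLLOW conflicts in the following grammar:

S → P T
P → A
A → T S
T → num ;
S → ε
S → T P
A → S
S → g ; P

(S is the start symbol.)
Yes. S → P T with FOLLOW(S) on { 'num' }; S → T P with FOLLOW(S) on { 'num' }; A → T S with FOLLOW(A) on { 'num' }

Nullable non-terminals: A, P, S.
FIRST sets used below: FIRST(T) = { 'num' }, FIRST(S) = { 'g', 'num', ε }, FIRST(P) = { 'g', 'num', ε }

A: nullable alternative(s) A → S; FOLLOW(A) = { $, 'num' }
  A → T S: FIRST \ {ε} = { 'num' } — overlaps FOLLOW(A) on { 'num' }: CONFLICT
  A → S: FIRST \ {ε} = { 'g', 'num' } — this is the only nullable alternative, skip
P has a nullable alternative but only one production, so nothing to check.

S: nullable alternative(s) S → ε; FOLLOW(S) = { $, 'num' }
  S → P T: FIRST \ {ε} = { 'g', 'num' } — overlaps FOLLOW(S) on { 'num' }: CONFLICT
  S → ε: FIRST \ {ε} = { } — this is the only nullable alternative, skip
  S → T P: FIRST \ {ε} = { 'num' } — overlaps FOLLOW(S) on { 'num' }: CONFLICT
  S → g ; P: FIRST \ {ε} = { 'g' } — disjoint from FOLLOW(S)

T has no nullable alternative, so no FIRST/FOLLOW check is needed there.

So the grammar has 3 FIRST/FOLLOW conflicts (marked CONFLICT above).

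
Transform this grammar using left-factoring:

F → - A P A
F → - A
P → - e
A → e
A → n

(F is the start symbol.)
Left-factoring transforms A → αβ₁ | αβ₂ into A → αA' and A' → β₁ | β₂
(α is the longest common prefix among the alternatives). Repeat until
no nonterminal has two alternatives with a common prefix.

Round 1: F has alternatives sharing prefix '- A'. Introduce F': F → - A F'
  Add: F' → P A
  Add: F' → ε

No remaining common prefixes — done.

Resulting grammar:
F → - A F'
F' → P A
F' → ε
P → - e
A → e
A → n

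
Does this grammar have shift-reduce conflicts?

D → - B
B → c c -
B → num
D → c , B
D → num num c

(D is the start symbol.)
No shift-reduce conflicts

A shift-reduce conflict occurs when an LR(0) state has both:
  - a complete (reduce) item [A → α .] (dot at the end), and
  - a shift item [B → β . c γ] (dot before a terminal).

Augment with D' → D and build the canonical LR(0) collection (I0 = CLOSURE({[D' → . D]}), then GOTO on every symbol after a dot until no new states appear). It has 14 states:
  I0: { [D → . - B], [D → . c , B], [D → . num num c], [D' → . D] }  — shift
  I1: { [B → . c c -], [B → . num], [D → - . B] }  — shift
  I2: { [D' → D .] }  — accept
  I3: { [D → c . , B] }  — shift
  I4: { [D → num . num c] }  — shift
  I5: { [D → num num . c] }  — shift
  I6: { [D → num num c .] }  — reduce
  I7: { [B → . c c -], [B → . num], [D → c , . B] }  — shift
  I8: { [D → c , B .] }  — reduce
  I9: { [B → c . c -] }  — shift
  I10: { [B → num .] }  — reduce
  I11: { [B → c c . -] }  — shift
  I12: { [B → c c - .] }  — reduce
  I13: { [D → - B .] }  — reduce

No state contains both a complete item and a shift item.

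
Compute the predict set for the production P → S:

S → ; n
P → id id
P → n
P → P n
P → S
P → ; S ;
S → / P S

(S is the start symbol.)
{ '/', ';' }

PREDICT(P → S) = (FIRST(RHS) \ {ε}) ∪ (FOLLOW(P) if ε ∈ FIRST(RHS), i.e. RHS ⇒* ε)
FIRST(S) = { '/', ';' }
FIRST(S) = { '/', ';' }
ε ∉ FIRST(S), so FOLLOW(P) is not added.
PREDICT(P → S) = { '/', ';' }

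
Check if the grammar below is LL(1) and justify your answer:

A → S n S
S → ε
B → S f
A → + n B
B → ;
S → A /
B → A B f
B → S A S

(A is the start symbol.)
No. Predict set conflict for A: { '+' }

Relevant sets:
  FIRST(S) = { '+', 'n', ε }
  FIRST(A) = { '+', 'n' }
  FOLLOW(S) = { $, '+', '/', ';', 'f', 'n' }

For A:
  PREDICT(A → S n S) = { '+', 'n' }
  PREDICT(A → '+' n B) = { '+' }
For S:
  PREDICT(S → ε) = { $, '+', '/', ';', 'f', 'n' }
  PREDICT(S → A '/') = { '+', 'n' }
For B:
  PREDICT(B → S f) = { '+', 'f', 'n' }
  PREDICT(B → ';') = { ';' }
  PREDICT(B → A B f) = { '+', 'n' }
  PREDICT(B → S A S) = { '+', 'n' }

Conflict found: Predict set conflict for A: { '+' }
The grammar is NOT LL(1).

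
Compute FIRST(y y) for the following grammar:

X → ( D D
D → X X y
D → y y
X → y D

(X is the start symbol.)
{ 'y' }

To compute FIRST(y y), process the symbols left to right:
Symbol y is a terminal. Add 'y' and stop.
FIRST(y y) = { 'y' }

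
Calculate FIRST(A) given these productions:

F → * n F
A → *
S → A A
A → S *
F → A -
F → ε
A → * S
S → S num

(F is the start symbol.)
{ '*' }

To compute FIRST(A), examine every production with A on the left-hand side, reading each right-hand side left to right until a non-nullable symbol is reached.

FIRST sets of the other non-terminals involved (by the same procedure, iterated to a fixed point):
  FIRST(S) = { '*' }

From A → *:
  - '*' is a terminal: add '*' and stop
From A → S *:
  - S is a non-terminal: add FIRST(S) \ {ε} = { '*' }
    S is not nullable, so stop
From A → * S:
  - '*' is a terminal: add '*' and stop

Collecting: FIRST(A) = { '*' }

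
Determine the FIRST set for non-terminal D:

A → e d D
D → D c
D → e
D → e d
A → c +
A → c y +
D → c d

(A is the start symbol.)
To compute FIRST(D), examine every production with D on the left-hand side, reading each right-hand side left to right until a non-nullable symbol is reached.

From D → D c:
  - D is the symbol being defined: contributes nothing new
    D is not nullable, so stop
From D → e:
  - e is a terminal: add 'e' and stop
From D → e d:
  - e is a terminal: add 'e' and stop
From D → c d:
  - c is a terminal: add 'c' and stop

Collecting: FIRST(D) = { 'c', 'e' }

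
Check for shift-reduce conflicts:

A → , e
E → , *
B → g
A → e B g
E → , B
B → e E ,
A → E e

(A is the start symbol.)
Augment with A' → A and build the canonical LR(0) collection (I0 = CLOSURE({[A' → . A]}), then GOTO on every symbol after a dot until no new states appear). It has 16 states:
  I0: { [A → . , e], [A → . E e], [A → . e B g], [A' → . A], [E → . , *], [E → . , B] }  — shift
  I1: { [A → , . e], [B → . e E ,], [B → . g], [E → , . *], [E → , . B] }  — shift
  I2: { [A' → A .] }  — accept
  I3: { [A → E . e] }  — shift
  I4: { [A → e . B g], [B → . e E ,], [B → . g] }  — shift
  I5: { [A → e B . g] }  — shift
  I6: { [B → e . E ,], [E → . , *], [E → . , B] }  — shift
  I7: { [B → g .] }  — reduce
  I8: { [B → . e E ,], [B → . g], [E → , . *], [E → , . B] }  — shift
  I9: { [B → e E . ,] }  — shift
  I10: { [B → e E , .] }  — reduce
  I11: { [E → , * .] }  — reduce
  I12: { [E → , B .] }  — reduce
  I13: { [A → e B g .] }  — reduce
  I14: { [A → E e .] }  — reduce
  I15: { [A → , e .], [B → e . E ,], [E → . , *], [E → . , B] }  — shift, reduce

I15 contains reduce item [A → , e .] and shift items [E → . , *], [E → . , B] — shift-reduce conflict.

Answer: Yes — I15: [A → , e .] vs [E → . , *]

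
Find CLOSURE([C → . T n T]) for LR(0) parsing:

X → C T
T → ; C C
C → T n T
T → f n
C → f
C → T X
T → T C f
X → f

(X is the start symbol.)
{ [C → . T n T], [T → . ; C C], [T → . T C f], [T → . f n] }

To compute CLOSURE, for each item [A → α.Bβ] where B is a non-terminal, add [B → .γ] for all productions B → γ; repeat for the newly added items until nothing changes.

Start with: [C → . T n T]
  [C → . T n T] has the dot before T: add [T → . ; C C], [T → . f n], [T → . T C f]
No further items can be added.

CLOSURE = { [C → . T n T], [T → . ; C C], [T → . T C f], [T → . f n] }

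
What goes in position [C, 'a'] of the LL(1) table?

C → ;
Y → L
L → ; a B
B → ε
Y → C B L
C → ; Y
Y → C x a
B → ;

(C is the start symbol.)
Empty (error entry)

To find M[C, 'a'], we find productions for C where 'a' is in the predict set (PREDICT(N → α) = (FIRST(α) \ {ε}) ∪ (FOLLOW(N) if α ⇒* ε)).

C → ;: PREDICT = { ';' }
C → ; Y: PREDICT = { ';' }

M[C, 'a'] is empty (no production applies)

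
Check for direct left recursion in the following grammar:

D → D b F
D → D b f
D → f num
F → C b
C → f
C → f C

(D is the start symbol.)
Yes, D is left-recursive

Direct left recursion occurs when N → N α for some non-terminal N (the right-hand side begins with the left-hand side itself).

D → D b F: LEFT RECURSIVE (starts with D)
D → D b f: LEFT RECURSIVE (starts with D)
D → f num: starts with f
F → C b: starts with C
C → f: starts with f
C → f C: starts with f

The grammar has direct left recursion on: D.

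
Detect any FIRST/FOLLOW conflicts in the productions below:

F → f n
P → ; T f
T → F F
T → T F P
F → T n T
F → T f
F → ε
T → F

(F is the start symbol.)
A FIRST/FOLLOW conflict occurs when a non-terminal N has a nullable alternative N → β (β ⇒* ε) and another alternative N → α with FIRST(α) ∩ FOLLOW(N) ≠ ∅: on such a lookahead the parser cannot decide between expanding α and letting N vanish via β.

Nullable non-terminals: F, T.
FIRST sets used below: FIRST(T) = { ';', 'f', 'n', ε }, FIRST(F) = { ';', 'f', 'n', ε }, FIRST(P) = { ';' }

F: nullable alternative(s) F → ε; FOLLOW(F) = { $, ';', 'f', 'n' }
  F → f n: FIRST \ {ε} = { 'f' } — overlaps FOLLOW(F) on { 'f' }: CONFLICT
  F → T n T: FIRST \ {ε} = { ';', 'f', 'n' } — overlaps FOLLOW(F) on { ';', 'f', 'n' }: CONFLICT
  F → T f: FIRST \ {ε} = { ';', 'f', 'n' } — overlaps FOLLOW(F) on { ';', 'f', 'n' }: CONFLICT
  F → ε: FIRST \ {ε} = { } — this is the only nullable alternative, skip

T: nullable alternative(s) T → F F, T → F; FOLLOW(T) = { $, ';', 'f', 'n' }
  T → F F: FIRST \ {ε} = { ';', 'f', 'n' } — overlaps FOLLOW(T) on { ';', 'f', 'n' }: CONFLICT
  T → T F P: FIRST \ {ε} = { ';', 'f', 'n' } — overlaps FOLLOW(T) on { ';', 'f', 'n' }: CONFLICT
  T → F: FIRST \ {ε} = { ';', 'f', 'n' } — overlaps FOLLOW(T) on { ';', 'f', 'n' }: CONFLICT

P has no nullable alternative, so no FIRST/FOLLOW check is needed there.

So the grammar has 6 FIRST/FOLLOW conflicts (marked CONFLICT above).

Answer: Yes. F → f n with FOLLOW(F) on { 'f' }; F → T n T with FOLLOW(F) on { ';', 'f', 'n' }; F → T f with FOLLOW(F) on { ';', 'f', 'n' }; T → F F with FOLLOW(T) on { ';', 'f', 'n' }; T → T F P with FOLLOW(T) on { ';', 'f', 'n' }; T → F with FOLLOW(T) on { ';', 'f', 'n' }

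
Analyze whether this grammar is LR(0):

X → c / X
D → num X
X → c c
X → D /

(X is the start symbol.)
Yes, the grammar is LR(0)

Augment with X' → X and build the canonical LR(0) collection (I0 = CLOSURE({[X' → . X]}), then GOTO on every symbol after a dot until no new states appear). It has 10 states:
  I0: { [D → . num X], [X → . D /], [X → . c / X], [X → . c c], [X' → . X] }  — shift
  I1: { [X → D . /] }  — shift
  I2: { [X' → X .] }  — accept
  I3: { [X → c . / X], [X → c . c] }  — shift
  I4: { [D → . num X], [D → num . X], [X → . D /], [X → . c / X], [X → . c c] }  — shift
  I5: { [D → num X .] }  — reduce
  I6: { [D → . num X], [X → . D /], [X → . c / X], [X → . c c], [X → c / . X] }  — shift
  I7: { [X → c c .] }  — reduce
  I8: { [X → c / X .] }  — reduce
  I9: { [X → D / .] }  — reduce

Every state is either a pure shift/goto state or contains exactly one complete item and nothing to shift — no conflicts. The grammar is LR(0).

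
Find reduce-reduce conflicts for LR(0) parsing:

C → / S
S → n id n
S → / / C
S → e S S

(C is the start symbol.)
No reduce-reduce conflicts

A reduce-reduce conflict occurs when an LR(0) state has two complete items [A → α .] and [B → β .] — both call for a reduction, and with no lookahead the parser cannot choose between them.

Augment with C' → C and build the canonical LR(0) collection (I0 = CLOSURE({[C' → . C]}), then GOTO on every symbol after a dot until no new states appear). It has 13 states:
  I0: { [C → . / S], [C' → . C] }  — shift
  I1: { [C → / . S], [S → . / / C], [S → . e S S], [S → . n id n] }  — shift
  I2: { [C' → C .] }  — accept
  I3: { [S → / . / C] }  — shift
  I4: { [C → / S .] }  — reduce
  I5: { [S → . / / C], [S → . e S S], [S → . n id n], [S → e . S S] }  — shift
  I6: { [S → n . id n] }  — shift
  I7: { [S → n id . n] }  — shift
  I8: { [S → n id n .] }  — reduce
  I9: { [S → . / / C], [S → . e S S], [S → . n id n], [S → e S . S] }  — shift
  I10: { [S → e S S .] }  — reduce
  I11: { [C → . / S], [S → / / . C] }  — shift
  I12: { [S → / / C .] }  — reduce

No state contains more than one complete item.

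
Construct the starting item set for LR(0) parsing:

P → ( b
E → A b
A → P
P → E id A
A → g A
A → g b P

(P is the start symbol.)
First, augment the grammar with P' → P
I₀ = CLOSURE({ [P' → . P] }):
  [P' → . P] has the dot before P: add [P → . ( b], [P → . E id A]
  [P → . E id A] has the dot before E: add [E → . A b]
  [E → . A b] has the dot before A: add [A → . P], [A → . g A], [A → . g b P]
No further items can be added.

I₀ = { [A → . P], [A → . g A], [A → . g b P], [E → . A b], [P → . ( b], [P → . E id A], [P' → . P] }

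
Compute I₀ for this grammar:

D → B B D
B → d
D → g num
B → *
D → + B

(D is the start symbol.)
First, augment the grammar with D' → D
I₀ = CLOSURE({ [D' → . D] }):
  [D' → . D] has the dot before D: add [D → . B B D], [D → . g num], [D → . + B]
  [D → . B B D] has the dot before B: add [B → . d], [B → . *]
No further items can be added.

I₀ = { [B → . *], [B → . d], [D → . + B], [D → . B B D], [D → . g num], [D' → . D] }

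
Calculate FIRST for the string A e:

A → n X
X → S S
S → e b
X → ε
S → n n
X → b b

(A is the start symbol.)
FIRST sets of the non-terminals involved (from the grammar, by fixed-point iteration):
  FIRST(A) = { 'n' }

To compute FIRST(A e), process the symbols left to right:
Symbol A is a non-terminal. Add FIRST(A) \ {ε} = { 'n' }
A is not nullable (ε ∉ FIRST(A)), so stop here.
FIRST(A e) = { 'n' }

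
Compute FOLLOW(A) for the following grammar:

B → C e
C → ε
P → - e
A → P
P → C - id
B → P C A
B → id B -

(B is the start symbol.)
{ $, '-' }

In B → P C A: A is at the end, add FOLLOW(B)

The FOLLOW sets referred to above (computed the same way, to a fixed point):
  FOLLOW(B) = { $, '-' }

Taking the union: FOLLOW(A) = { $, '-' }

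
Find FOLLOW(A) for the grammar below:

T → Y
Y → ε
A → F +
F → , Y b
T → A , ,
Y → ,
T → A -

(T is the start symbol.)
{ ',', '-' }

To compute FOLLOW(A), find every occurrence of A on a right-hand side N → α A β: add FIRST(β) \ {ε}, and if β is empty or nullable also add FOLLOW(N). Iterate to a fixed point.

In T → A , ,: A is followed by ',' ',', add FIRST(',' ',') \ {ε} = { ',' }
In T → A -: A is followed by '-', add FIRST('-') \ {ε} = { '-' }

Taking the union: FOLLOW(A) = { ',', '-' }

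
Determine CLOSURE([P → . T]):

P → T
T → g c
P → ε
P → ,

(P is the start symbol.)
{ [P → . T], [T → . g c] }

To compute CLOSURE, for each item [A → α.Bβ] where B is a non-terminal, add [B → .γ] for all productions B → γ; repeat for the newly added items until nothing changes.

Start with: [P → . T]
  [P → . T] has the dot before T: add [T → . g c]
No further items can be added.

CLOSURE = { [P → . T], [T → . g c] }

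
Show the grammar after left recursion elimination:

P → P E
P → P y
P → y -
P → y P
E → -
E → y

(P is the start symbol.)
P → y - P'
P → y P P'
P' → E P'
P' → y P'
P' → ε
E → -
E → y

P is directly left-recursive. The standard transformation for
  A → A α₁ | ... | A α_m | β₁ | ... | β_n
is
  A  → β₁ A' | ... | β_n A'
  A' → α₁ A' | ... | α_m A' | ε

P → y - becomes P → y - P'
P → y P becomes P → y P P'
P → P E becomes P' → E P'
P → P y becomes P' → y P'
Add P' → ε

Productions for other non-terminals are unchanged:
  E → -
  E → y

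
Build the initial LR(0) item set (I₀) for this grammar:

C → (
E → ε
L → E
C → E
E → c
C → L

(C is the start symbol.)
First, augment the grammar with C' → C
I₀ = CLOSURE({ [C' → . C] }):
  [C' → . C] has the dot before C: add [C → . (], [C → . E], [C → . L]
  [C → . E] has the dot before E: add [E → .], [E → . c]
  [C → . L] has the dot before L: add [L → . E]
No further items can be added.

I₀ = { [C → . (], [C → . E], [C → . L], [C' → . C], [E → . c], [E → .], [L → . E] }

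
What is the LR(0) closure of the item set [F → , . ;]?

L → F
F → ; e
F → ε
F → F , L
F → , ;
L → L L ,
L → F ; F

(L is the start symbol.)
To compute CLOSURE, for each item [A → α.Bβ] where B is a non-terminal, add [B → .γ] for all productions B → γ; repeat for the newly added items until nothing changes.

Start with: [F → , . ;]
The dot precedes the terminal ';', so nothing is added.

CLOSURE = { [F → , . ;] }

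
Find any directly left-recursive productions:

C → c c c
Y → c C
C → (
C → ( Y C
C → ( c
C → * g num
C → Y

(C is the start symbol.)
No direct left recursion

Direct left recursion occurs when N → N α for some non-terminal N (the right-hand side begins with the left-hand side itself).

C → c c c: starts with c
Y → c C: starts with c
C → (: starts with '('
C → ( Y C: starts with '('
C → ( c: starts with '('
C → * g num: starts with '*'
C → Y: starts with Y

No direct left recursion found.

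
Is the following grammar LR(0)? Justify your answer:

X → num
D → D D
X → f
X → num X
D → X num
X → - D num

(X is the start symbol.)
Augment with X' → X and build the canonical LR(0) collection (I0 = CLOSURE({[X' → . X]}), then GOTO on every symbol after a dot until no new states appear). It has 11 states:
  I0: { [X → . - D num], [X → . f], [X → . num X], [X → . num], [X' → . X] }  — shift
  I1: { [D → . D D], [D → . X num], [X → - . D num], [X → . - D num], [X → . f], [X → . num X], [X → . num] }  — shift
  I2: { [X' → X .] }  — accept
  I3: { [X → f .] }  — reduce
  I4: { [X → . - D num], [X → . f], [X → . num X], [X → . num], [X → num . X], [X → num .] }  — shift, reduce
  I5: { [X → num X .] }  — reduce
  I6: { [D → . D D], [D → . X num], [D → D . D], [X → - D . num], [X → . - D num], [X → . f], [X → . num X], [X → . num] }  — shift
  I7: { [D → X . num] }  — shift
  I8: { [D → X num .] }  — reduce
  I9: { [D → . D D], [D → . X num], [D → D . D], [D → D D .], [X → . - D num], [X → . f], [X → . num X], [X → . num] }  — shift, reduce
  I10: { [X → - D num .], [X → . - D num], [X → . f], [X → . num X], [X → . num], [X → num . X], [X → num .] }  — shift, 2 reduces

Conflict in state I4:
  Shift-reduce conflict between [X → num .] and [X → . - D num]
So the grammar is NOT LR(0).

Answer: No. Shift-reduce conflict between [X → num .] and [X → . - D num]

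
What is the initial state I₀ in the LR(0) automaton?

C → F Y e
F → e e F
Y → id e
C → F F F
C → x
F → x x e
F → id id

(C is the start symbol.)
First, augment the grammar with C' → C
I₀ = CLOSURE({ [C' → . C] }):
  [C' → . C] has the dot before C: add [C → . F Y e], [C → . F F F], [C → . x]
  [C → . F Y e] has the dot before F: add [F → . e e F], [F → . x x e], [F → . id id]
No further items can be added.

I₀ = { [C → . F F F], [C → . F Y e], [C → . x], [C' → . C], [F → . e e F], [F → . id id], [F → . x x e] }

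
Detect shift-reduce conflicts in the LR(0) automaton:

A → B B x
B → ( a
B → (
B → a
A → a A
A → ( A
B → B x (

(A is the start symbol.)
Yes — I1: [B → ( .] vs [A → . ( A]; I4: [B → a .] vs [A → . ( A]; I6: [B → ( .] vs [B → ( . a]; I11: [A → B B x .] vs [B → B x . (]; I14: [B → ( a .] vs [A → . ( A]

A shift-reduce conflict occurs when an LR(0) state has both:
  - a complete (reduce) item [A → α .] (dot at the end), and
  - a shift item [B → β . c γ] (dot before a terminal).

Augment with A' → A and build the canonical LR(0) collection (I0 = CLOSURE({[A' → . A]}), then GOTO on every symbol after a dot until no new states appear). It has 15 states:
  I0: { [A → . ( A], [A → . B B x], [A → . a A], [A' → . A], [B → . ( a], [B → . (], [B → . B x (], [B → . a] }  — shift
  I1: { [A → ( . A], [A → . ( A], [A → . B B x], [A → . a A], [B → ( . a], [B → ( .], [B → . ( a], [B → . (], [B → . B x (], [B → . a] }  — shift, reduce
  I2: { [A' → A .] }  — accept
  I3: { [A → B . B x], [B → . ( a], [B → . (], [B → . B x (], [B → . a], [B → B . x (] }  — shift
  I4: { [A → . ( A], [A → . B B x], [A → . a A], [A → a . A], [B → . ( a], [B → . (], [B → . B x (], [B → . a], [B → a .] }  — shift, reduce
  I5: { [A → a A .] }  — reduce
  I6: { [B → ( . a], [B → ( .] }  — shift, reduce
  I7: { [A → B B . x], [B → B . x (] }  — shift
  I8: { [B → a .] }  — reduce
  I9: { [B → B x . (] }  — shift
  I10: { [B → B x ( .] }  — reduce
  I11: { [A → B B x .], [B → B x . (] }  — shift, reduce
  I12: { [B → ( a .] }  — reduce
  I13: { [A → ( A .] }  — reduce
  I14: { [A → . ( A], [A → . B B x], [A → . a A], [A → a . A], [B → ( a .], [B → . ( a], [B → . (], [B → . B x (], [B → . a], [B → a .] }  — shift, 2 reduces

I1 contains reduce item [B → ( .] and shift items [A → . ( A], [A → . a A], [B → . (], [B → . ( a], [B → ( . a], [B → . a] — shift-reduce conflict.
I4 contains reduce item [B → a .] and shift items [A → . ( A], [A → . a A], [B → . (], [B → . ( a], [B → . a] — shift-reduce conflict.
I6 contains reduce item [B → ( .] and shift item [B → ( . a] — shift-reduce conflict.
I11 contains reduce item [A → B B x .] and shift item [B → B x . (] — shift-reduce conflict.
I14 contains reduce items [B → ( a .], [B → a .] and shift items [A → . ( A], [A → . a A], [B → . (], [B → . ( a], [B → . a] — shift-reduce conflict.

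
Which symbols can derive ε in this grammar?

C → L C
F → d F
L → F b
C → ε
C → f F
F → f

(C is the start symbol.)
A non-terminal is nullable if it can derive ε (the empty string): either it has an ε-production, or it has a production whose right-hand side consists entirely of nullable non-terminals.

ε-productions: C → ε
So C is immediately nullable.
No further non-terminal can be added: every production for the remaining non-terminals contains a terminal or a non-nullable non-terminal.
Nullable = { 'C' }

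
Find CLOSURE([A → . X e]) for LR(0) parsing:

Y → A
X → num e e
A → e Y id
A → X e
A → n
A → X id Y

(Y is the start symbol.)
{ [A → . X e], [X → . num e e] }

To compute CLOSURE, for each item [A → α.Bβ] where B is a non-terminal, add [B → .γ] for all productions B → γ; repeat for the newly added items until nothing changes.

Start with: [A → . X e]
  [A → . X e] has the dot before X: add [X → . num e e]
No further items can be added.

CLOSURE = { [A → . X e], [X → . num e e] }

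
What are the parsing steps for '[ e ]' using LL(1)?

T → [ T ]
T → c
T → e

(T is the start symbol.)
LL(1) parsing maintains a stack (initially the start symbol over $) and the input. At each step: if the stack top is a terminal, match it against the current input token; if it is a non-terminal N, replace it with the RHS of M[N, lookahead] (the unique production whose predict set contains the lookahead).

Stack is shown with the top on the left.

Stack    Input    Action
------------------------
T $      [ e ] $  output T → [ T ]
[ T ] $  [ e ] $  match '['
T ] $    e ] $    output T → e
e ] $    e ] $    match 'e'
] $      ] $      match ']'
$        $        accept

The string is accepted.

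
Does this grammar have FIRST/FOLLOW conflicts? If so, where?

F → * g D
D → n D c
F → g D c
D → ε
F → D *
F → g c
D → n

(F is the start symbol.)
No FIRST/FOLLOW conflicts.

A FIRST/FOLLOW conflict occurs when a non-terminal N has a nullable alternative N → β (β ⇒* ε) and another alternative N → α with FIRST(α) ∩ FOLLOW(N) ≠ ∅: on such a lookahead the parser cannot decide between expanding α and letting N vanish via β.

Nullable non-terminals: D.

D: nullable alternative(s) D → ε; FOLLOW(D) = { $, '*', 'c' }
  D → n D c: FIRST \ {ε} = { 'n' } — disjoint from FOLLOW(D)
  D → ε: FIRST \ {ε} = { } — this is the only nullable alternative, skip
  D → n: FIRST \ {ε} = { 'n' } — disjoint from FOLLOW(D)

F has no nullable alternative, so no FIRST/FOLLOW check is needed there.

No FIRST/FOLLOW conflicts found.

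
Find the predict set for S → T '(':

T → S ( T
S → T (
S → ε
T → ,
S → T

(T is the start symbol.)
{ '(', ',' }

PREDICT(S → T '(') = (FIRST(RHS) \ {ε}) ∪ (FOLLOW(S) if ε ∈ FIRST(RHS), i.e. RHS ⇒* ε)
FIRST(T) = { '(', ',' }
FIRST(T '(') = { '(', ',' }
ε ∉ FIRST(T '('), so FOLLOW(S) is not added.
PREDICT(S → T '(') = { '(', ',' }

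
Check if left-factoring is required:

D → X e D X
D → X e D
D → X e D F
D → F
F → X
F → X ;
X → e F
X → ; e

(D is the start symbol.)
Left-factoring is needed when two productions for the same non-terminal
share a common prefix on the right-hand side.

Productions for D:
  D → X e D X
  D → X e D
  D → X e D F
  D → F
Productions for F:
  F → X
  F → X ;
Productions for X:
  X → e F
  X → ; e

Found common prefix 'X e D' in productions for D
Found common prefix 'X' in productions for F

Answer: Yes, D has productions with common prefix 'X e D'; F has productions with common prefix 'X'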